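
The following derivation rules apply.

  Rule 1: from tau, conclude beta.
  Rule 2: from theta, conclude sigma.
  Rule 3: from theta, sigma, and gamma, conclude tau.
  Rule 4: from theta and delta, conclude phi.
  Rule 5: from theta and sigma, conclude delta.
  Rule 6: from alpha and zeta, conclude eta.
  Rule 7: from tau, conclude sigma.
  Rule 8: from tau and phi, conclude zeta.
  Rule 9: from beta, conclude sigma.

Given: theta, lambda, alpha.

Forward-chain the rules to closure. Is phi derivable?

From theta, Rule 2 gives sigma.
theta and sigma hold, so delta follows (Rule 5).
theta and delta hold, so phi follows (Rule 4).

Yes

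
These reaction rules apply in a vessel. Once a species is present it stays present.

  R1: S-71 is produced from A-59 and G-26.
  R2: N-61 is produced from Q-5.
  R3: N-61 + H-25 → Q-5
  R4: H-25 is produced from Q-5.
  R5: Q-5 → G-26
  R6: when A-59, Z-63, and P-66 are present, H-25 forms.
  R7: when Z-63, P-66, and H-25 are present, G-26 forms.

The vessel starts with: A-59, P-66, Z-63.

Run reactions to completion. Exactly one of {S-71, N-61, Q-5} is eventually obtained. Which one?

A-59, Z-63, and P-66 present → H-25 forms (R6).
Z-63, P-66, and H-25 present → G-26 forms (R7).
A-59 and G-26 present → S-71 forms (R1).
Q-5 would need N-61 and H-25 (R3), but N-61 never forms. N-61 would need Q-5 (R2), but Q-5 never forms.

S-71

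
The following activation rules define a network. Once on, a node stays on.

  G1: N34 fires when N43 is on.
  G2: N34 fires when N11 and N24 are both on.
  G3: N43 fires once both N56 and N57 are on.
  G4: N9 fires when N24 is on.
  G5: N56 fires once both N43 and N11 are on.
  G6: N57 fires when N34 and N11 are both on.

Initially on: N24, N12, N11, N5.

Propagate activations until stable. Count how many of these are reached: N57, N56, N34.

N11 and N24 are on, so N34 fires (G2).
N34 and N11 are on, so N57 fires (G6).
N57: reached.
N56 would need N43 and N11 (G5), but N43 never turns on.
N34: reached.
Reached: N57 and N34 — 2 of the 3.

2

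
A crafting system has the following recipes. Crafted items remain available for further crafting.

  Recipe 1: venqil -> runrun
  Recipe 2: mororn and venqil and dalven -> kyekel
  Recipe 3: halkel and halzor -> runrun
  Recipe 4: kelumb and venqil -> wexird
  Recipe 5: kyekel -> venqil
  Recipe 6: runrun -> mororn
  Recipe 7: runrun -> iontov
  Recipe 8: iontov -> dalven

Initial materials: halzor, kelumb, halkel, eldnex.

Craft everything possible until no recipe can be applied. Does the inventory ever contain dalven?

Yes

halkel and halzor -> runrun (Recipe 3).
Using Recipe 7, runrun makes iontov.
iontov -> dalven (Recipe 8).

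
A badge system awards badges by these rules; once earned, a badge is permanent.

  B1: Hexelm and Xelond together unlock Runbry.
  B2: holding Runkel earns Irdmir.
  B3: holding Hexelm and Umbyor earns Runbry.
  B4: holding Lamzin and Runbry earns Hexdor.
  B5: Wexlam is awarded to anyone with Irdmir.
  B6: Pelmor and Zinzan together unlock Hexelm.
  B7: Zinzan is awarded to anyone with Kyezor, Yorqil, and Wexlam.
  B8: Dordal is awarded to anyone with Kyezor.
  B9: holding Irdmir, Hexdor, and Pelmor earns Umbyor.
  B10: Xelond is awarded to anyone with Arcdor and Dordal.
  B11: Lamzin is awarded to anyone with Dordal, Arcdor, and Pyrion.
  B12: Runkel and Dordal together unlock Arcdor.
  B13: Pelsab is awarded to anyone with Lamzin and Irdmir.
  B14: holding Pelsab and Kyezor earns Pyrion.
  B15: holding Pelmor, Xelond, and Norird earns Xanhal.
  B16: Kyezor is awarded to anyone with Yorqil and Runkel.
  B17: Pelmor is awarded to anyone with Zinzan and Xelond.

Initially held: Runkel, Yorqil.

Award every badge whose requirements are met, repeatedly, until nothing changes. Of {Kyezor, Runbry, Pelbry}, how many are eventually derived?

With Runkel, Irdmir is earned (B2).
With Yorqil and Runkel, Kyezor is earned (B16).
With Kyezor, Dordal is earned (B8).
With Irdmir, Wexlam is earned (B5).
With Kyezor, Yorqil, and Wexlam, Zinzan is earned (B7).
With Runkel and Dordal, Arcdor is earned (B12).
With Arcdor and Dordal, Xelond is earned (B10).
With Zinzan and Xelond, Pelmor is earned (B17).
With Pelmor and Zinzan, Hexelm is earned (B6).
With Hexelm and Xelond, Runbry is earned (B1).
Kyezor: reached.
Runbry: reached.
No rule produces Pelbry, and it is not given.
Reached: Kyezor and Runbry — 2 of the 3.

2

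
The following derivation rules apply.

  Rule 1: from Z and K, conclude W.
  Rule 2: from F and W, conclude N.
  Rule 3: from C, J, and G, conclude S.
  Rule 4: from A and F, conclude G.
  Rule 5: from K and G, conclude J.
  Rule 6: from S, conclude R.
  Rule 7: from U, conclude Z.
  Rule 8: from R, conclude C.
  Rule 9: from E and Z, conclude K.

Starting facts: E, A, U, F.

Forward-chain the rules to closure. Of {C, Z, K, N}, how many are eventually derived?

From U, Rule 7 gives Z.
E and Z hold, so K follows (Rule 9).
Z and K hold, so W follows (Rule 1).
From F and W, Rule 2 gives N.
C would need R (Rule 8), but R is never established.
Z: reached.
K: reached.
N: reached.
Reached: Z, K, and N — 3 of the 4.

3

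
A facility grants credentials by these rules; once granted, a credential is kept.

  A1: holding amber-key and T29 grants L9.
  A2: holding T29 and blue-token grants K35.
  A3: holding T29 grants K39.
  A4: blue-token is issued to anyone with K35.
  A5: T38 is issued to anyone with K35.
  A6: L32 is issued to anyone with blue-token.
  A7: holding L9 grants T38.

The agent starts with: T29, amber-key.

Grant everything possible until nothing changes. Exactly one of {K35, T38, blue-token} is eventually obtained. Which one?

T38

Holding amber-key and T29 grants L9 (A1).
Holding L9 grants T38 (A7).
K35 would need T29 and blue-token (A2), but blue-token is never granted. blue-token would need K35 (A4), but K35 is never granted.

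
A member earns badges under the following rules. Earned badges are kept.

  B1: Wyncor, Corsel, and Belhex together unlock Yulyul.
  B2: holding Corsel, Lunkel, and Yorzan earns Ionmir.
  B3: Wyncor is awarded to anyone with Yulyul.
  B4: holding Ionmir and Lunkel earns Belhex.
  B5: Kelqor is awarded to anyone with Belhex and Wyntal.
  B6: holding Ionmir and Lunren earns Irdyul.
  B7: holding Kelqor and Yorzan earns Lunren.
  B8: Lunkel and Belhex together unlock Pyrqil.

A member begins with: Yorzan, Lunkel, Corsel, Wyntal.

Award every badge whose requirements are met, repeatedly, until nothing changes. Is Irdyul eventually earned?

With Corsel, Lunkel, and Yorzan, Ionmir is earned (B2).
With Ionmir and Lunkel, Belhex is earned (B4).
With Belhex and Wyntal, Kelqor is earned (B5).
With Kelqor and Yorzan, Lunren is earned (B7).
With Ionmir and Lunren, Irdyul is earned (B6).

Yes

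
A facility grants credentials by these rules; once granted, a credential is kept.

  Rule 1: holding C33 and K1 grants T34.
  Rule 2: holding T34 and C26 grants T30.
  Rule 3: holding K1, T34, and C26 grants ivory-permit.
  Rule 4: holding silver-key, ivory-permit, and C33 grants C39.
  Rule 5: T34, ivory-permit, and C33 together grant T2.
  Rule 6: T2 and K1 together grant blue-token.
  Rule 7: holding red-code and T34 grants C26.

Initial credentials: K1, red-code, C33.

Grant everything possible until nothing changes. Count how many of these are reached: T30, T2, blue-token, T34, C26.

5

Holding C33 and K1 grants T34 (Rule 1).
Holding red-code and T34 grants C26 (Rule 7).
Holding K1, T34, and C26 grants ivory-permit (Rule 3).
Holding T34 and C26 grants T30 (Rule 2).
Holding T34, ivory-permit, and C33 grants T2 (Rule 5).
Holding T2 and K1 grants blue-token (Rule 6).
T30: reached.
T2: reached.
blue-token: reached.
T34: reached.
C26: reached.
All 5 are reached.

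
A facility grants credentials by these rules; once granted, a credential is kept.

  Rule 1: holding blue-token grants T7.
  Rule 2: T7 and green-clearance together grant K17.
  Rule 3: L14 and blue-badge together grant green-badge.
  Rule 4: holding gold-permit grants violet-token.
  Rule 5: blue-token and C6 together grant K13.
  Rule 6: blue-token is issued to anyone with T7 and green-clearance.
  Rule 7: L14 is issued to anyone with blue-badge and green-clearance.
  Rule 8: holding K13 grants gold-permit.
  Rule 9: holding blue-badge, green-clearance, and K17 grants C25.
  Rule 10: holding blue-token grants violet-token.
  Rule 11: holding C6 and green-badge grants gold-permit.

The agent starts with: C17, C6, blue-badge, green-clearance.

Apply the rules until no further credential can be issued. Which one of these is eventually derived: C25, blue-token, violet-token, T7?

violet-token

Holding blue-badge and green-clearance grants L14 (Rule 7).
Holding L14 and blue-badge grants green-badge (Rule 3).
Holding C6 and green-badge grants gold-permit (Rule 11).
Holding gold-permit grants violet-token (Rule 4).
C25 would need blue-badge, green-clearance, and K17 (Rule 9), but K17 is never granted. blue-token would need T7 and green-clearance (Rule 6), but T7 is never granted. T7 would need blue-token (Rule 1), but blue-token is never granted.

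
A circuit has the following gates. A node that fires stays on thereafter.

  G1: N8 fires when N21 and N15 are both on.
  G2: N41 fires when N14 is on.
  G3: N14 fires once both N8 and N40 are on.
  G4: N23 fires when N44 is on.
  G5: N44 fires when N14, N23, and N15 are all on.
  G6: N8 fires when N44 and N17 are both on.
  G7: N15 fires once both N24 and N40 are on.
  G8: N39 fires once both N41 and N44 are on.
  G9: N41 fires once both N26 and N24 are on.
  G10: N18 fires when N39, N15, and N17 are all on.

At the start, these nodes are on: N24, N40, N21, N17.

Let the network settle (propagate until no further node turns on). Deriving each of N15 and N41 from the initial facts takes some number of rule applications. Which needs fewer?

N15: G7: N24 and N40 on → N15 on. [1 rule application]
N41: N24 and N40 are on, so N15 fires (G7). N21 and N15 are on, so N8 fires (G1). N8 and N40 are on, so N14 fires (G3). N14 is on, so N41 fires (G2). [4 rule applications]
N15 needs fewer.

N15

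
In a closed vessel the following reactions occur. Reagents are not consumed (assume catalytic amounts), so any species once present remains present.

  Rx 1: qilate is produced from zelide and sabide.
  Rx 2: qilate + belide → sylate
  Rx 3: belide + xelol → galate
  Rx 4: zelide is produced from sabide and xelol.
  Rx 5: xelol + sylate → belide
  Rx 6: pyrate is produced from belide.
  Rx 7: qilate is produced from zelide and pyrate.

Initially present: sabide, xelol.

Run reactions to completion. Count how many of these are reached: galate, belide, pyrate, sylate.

galate would need belide and xelol (Rx 3), but belide never forms.
belide would need xelol and sylate (Rx 5), but sylate never forms.
pyrate would need belide (Rx 6), but belide never forms.
sylate would need qilate and belide (Rx 2), but belide never forms.
None of the 4 are reached.

0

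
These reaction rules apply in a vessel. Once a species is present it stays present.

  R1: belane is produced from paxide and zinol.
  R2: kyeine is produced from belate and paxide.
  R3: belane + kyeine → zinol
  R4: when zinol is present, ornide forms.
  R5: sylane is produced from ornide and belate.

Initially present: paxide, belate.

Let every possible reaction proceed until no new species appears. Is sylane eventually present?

sylane would need ornide and belate (R5), but ornide never forms.

No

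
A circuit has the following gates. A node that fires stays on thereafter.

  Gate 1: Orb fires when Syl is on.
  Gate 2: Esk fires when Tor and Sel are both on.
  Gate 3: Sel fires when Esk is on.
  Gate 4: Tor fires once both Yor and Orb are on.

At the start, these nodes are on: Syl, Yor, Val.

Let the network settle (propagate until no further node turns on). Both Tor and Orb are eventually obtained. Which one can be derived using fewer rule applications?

Orb: Gate 1: Syl on → Orb on. [1 rule application]
Tor: Syl is on, so Orb fires (Gate 1). Gate 4: Yor and Orb on → Tor on. [2 rule applications]
Orb needs fewer.

Orb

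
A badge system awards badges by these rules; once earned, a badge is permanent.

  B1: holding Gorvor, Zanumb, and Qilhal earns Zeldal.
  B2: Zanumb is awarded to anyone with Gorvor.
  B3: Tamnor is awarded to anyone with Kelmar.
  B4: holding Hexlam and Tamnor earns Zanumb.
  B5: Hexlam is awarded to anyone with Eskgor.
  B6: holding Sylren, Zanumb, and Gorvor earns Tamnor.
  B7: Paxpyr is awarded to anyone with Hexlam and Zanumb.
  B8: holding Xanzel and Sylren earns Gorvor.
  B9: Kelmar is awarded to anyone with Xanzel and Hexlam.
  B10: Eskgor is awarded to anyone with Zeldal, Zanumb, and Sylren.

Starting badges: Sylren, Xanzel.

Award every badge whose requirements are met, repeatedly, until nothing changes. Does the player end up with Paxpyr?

No

Paxpyr would need Hexlam and Zanumb (B7), but Hexlam is never earned.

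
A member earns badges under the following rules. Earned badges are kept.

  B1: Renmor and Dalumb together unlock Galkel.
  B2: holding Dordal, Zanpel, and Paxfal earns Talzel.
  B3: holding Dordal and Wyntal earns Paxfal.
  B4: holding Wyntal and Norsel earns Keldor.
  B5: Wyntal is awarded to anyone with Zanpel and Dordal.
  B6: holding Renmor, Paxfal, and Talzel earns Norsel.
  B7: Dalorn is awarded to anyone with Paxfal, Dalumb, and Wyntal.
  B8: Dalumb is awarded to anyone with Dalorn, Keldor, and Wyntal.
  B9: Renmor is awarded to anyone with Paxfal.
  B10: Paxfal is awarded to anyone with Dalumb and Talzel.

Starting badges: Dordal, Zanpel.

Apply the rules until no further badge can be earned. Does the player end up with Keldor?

Yes

With Zanpel and Dordal, Wyntal is earned (B5).
With Dordal and Wyntal, Paxfal is earned (B3).
With Dordal, Zanpel, and Paxfal, Talzel is earned (B2).
With Paxfal, Renmor is earned (B9).
With Renmor, Paxfal, and Talzel, Norsel is earned (B6).
With Wyntal and Norsel, Keldor is earned (B4).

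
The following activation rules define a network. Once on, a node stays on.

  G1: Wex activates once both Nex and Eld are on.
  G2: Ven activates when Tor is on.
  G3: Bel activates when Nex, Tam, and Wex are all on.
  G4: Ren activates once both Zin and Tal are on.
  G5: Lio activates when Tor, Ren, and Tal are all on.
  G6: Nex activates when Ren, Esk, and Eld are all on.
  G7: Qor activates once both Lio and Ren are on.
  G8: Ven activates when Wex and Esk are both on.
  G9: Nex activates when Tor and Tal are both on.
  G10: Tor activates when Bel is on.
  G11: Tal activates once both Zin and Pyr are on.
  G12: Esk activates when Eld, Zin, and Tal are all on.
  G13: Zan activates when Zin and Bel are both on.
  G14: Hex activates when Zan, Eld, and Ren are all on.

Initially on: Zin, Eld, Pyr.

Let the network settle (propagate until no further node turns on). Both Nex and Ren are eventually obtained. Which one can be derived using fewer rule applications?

Ren: Zin and Pyr are on, so Tal activates (G11). Zin and Tal are on, so Ren activates (G4). [2 rule applications]
Nex: G11: Zin and Pyr on → Tal on. G12: Eld, Zin, and Tal on → Esk on. G4: Zin and Tal on → Ren on. G6: Ren, Esk, and Eld on → Nex on. [4 rule applications]
Ren needs fewer.

Ren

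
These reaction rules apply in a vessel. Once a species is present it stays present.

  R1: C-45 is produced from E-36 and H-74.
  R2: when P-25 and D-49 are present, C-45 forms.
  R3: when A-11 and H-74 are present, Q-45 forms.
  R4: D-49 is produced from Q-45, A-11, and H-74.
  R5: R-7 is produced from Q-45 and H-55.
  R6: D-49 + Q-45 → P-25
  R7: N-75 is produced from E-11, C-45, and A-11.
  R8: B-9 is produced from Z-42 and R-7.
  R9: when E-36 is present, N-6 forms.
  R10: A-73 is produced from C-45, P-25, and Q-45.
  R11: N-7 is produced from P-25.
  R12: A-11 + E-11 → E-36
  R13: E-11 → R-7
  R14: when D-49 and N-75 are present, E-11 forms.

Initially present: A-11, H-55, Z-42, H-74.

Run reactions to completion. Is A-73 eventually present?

A-11 and H-74 present → Q-45 forms (R3).
Q-45, A-11, and H-74 present → D-49 forms (R4).
D-49 and Q-45 present → P-25 forms (R6).
P-25 and D-49 present → C-45 forms (R2).
C-45, P-25, and Q-45 present → A-73 forms (R10).

Yes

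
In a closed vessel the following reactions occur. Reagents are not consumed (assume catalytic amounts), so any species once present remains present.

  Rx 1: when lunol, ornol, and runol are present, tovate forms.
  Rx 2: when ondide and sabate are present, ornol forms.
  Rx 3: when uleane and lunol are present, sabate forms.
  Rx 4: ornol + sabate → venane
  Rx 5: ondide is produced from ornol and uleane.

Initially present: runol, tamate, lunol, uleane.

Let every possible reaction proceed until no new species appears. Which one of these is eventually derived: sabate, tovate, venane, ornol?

sabate

uleane and lunol present → sabate forms (Rx 3).
tovate would need lunol, ornol, and runol (Rx 1), but ornol never forms. ornol would need ondide and sabate (Rx 2), but ondide never forms. venane would need ornol and sabate (Rx 4), but ornol never forms.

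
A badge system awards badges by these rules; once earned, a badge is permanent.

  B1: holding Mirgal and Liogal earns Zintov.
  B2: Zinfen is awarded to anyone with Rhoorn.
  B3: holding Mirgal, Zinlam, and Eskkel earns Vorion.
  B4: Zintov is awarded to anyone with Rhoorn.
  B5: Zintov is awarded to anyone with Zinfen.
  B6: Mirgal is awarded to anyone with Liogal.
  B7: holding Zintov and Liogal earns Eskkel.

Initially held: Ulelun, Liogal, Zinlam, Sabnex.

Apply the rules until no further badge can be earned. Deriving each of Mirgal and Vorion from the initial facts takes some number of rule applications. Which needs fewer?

Mirgal

Mirgal: With Liogal, Mirgal is earned (B6). [1 rule application]
Vorion: With Liogal, Mirgal is earned (B6). With Mirgal and Liogal, Zintov is earned (B1). With Zintov and Liogal, Eskkel is earned (B7). With Mirgal, Zinlam, and Eskkel, Vorion is earned (B3). [4 rule applications]
Mirgal needs fewer.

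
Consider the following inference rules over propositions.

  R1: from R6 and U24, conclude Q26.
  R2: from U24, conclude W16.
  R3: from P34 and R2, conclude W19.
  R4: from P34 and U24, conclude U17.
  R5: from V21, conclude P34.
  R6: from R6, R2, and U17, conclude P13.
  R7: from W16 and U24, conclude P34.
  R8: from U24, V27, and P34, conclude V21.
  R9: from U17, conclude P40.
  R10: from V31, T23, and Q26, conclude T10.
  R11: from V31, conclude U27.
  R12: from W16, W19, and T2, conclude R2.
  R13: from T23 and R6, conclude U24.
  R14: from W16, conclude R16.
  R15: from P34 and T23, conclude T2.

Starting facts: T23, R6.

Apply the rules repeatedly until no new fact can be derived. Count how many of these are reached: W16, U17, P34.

3

From T23 and R6, R13 gives U24.
From U24, R2 gives W16.
From W16 and U24, R7 gives P34.
From P34 and U24, R4 gives U17.
W16: reached.
U17: reached.
P34: reached.
All 3 are reached.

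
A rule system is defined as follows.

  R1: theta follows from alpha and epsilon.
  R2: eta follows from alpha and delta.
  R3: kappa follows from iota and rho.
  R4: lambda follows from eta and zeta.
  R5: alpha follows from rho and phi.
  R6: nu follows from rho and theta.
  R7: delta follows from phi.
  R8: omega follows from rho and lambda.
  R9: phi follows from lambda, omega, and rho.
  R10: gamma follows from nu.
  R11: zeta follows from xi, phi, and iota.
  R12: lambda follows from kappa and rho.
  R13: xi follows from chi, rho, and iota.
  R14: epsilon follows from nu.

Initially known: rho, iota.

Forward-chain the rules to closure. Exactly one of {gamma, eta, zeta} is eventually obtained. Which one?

eta

iota and rho hold, so kappa follows (R3).
From kappa and rho, R12 gives lambda.
From rho and lambda, R8 gives omega.
lambda, omega, and rho hold, so phi follows (R9).
rho and phi hold, so alpha follows (R5).
phi holds, so delta follows (R7).
From alpha and delta, R2 gives eta.
gamma would need nu (R10), but nu is never established. zeta would need xi, phi, and iota (R11), but xi is never established.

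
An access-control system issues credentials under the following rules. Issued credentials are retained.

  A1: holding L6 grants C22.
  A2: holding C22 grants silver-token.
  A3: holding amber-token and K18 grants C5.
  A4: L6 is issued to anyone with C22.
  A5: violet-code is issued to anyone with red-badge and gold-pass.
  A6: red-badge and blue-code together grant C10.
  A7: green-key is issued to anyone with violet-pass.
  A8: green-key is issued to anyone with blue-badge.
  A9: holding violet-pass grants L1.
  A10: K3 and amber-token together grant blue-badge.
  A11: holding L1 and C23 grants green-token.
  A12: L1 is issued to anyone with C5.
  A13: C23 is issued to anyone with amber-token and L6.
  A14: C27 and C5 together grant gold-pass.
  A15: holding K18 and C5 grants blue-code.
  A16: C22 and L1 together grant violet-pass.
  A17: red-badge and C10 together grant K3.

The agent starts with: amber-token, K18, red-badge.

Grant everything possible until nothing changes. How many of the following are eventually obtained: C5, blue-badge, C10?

3

Holding amber-token and K18 grants C5 (A3).
Holding K18 and C5 grants blue-code (A15).
Holding red-badge and blue-code grants C10 (A6).
Holding red-badge and C10 grants K3 (A17).
Holding K3 and amber-token grants blue-badge (A10).
C5: reached.
blue-badge: reached.
C10: reached.
All 3 are reached.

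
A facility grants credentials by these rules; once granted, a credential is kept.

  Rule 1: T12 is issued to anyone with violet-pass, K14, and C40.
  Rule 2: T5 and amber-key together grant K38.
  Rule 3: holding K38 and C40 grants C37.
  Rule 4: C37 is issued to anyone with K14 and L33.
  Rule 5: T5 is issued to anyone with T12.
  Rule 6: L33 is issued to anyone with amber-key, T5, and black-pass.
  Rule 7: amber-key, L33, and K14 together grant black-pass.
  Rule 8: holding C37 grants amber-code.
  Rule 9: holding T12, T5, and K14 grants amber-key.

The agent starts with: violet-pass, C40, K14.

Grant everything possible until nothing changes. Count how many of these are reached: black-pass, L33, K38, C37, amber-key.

Holding violet-pass, K14, and C40 grants T12 (Rule 1).
Holding T12 grants T5 (Rule 5).
Holding T12, T5, and K14 grants amber-key (Rule 9).
Holding T5 and amber-key grants K38 (Rule 2).
Holding K38 and C40 grants C37 (Rule 3).
black-pass would need amber-key, L33, and K14 (Rule 7), but L33 is never granted.
L33 would need amber-key, T5, and black-pass (Rule 6), but black-pass is never granted.
K38: reached.
C37: reached.
amber-key: reached.
Reached: K38, C37, and amber-key — 3 of the 5.

3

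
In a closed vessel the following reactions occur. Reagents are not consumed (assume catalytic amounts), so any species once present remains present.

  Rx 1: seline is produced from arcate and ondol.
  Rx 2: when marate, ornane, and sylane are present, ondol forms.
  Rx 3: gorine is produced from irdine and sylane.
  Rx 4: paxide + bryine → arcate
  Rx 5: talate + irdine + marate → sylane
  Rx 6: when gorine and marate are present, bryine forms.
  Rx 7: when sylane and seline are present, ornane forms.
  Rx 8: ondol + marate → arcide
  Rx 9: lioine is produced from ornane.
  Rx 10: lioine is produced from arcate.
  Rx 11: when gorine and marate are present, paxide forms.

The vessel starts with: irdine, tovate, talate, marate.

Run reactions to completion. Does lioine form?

talate, irdine, and marate present → sylane forms (Rx 5).
irdine and sylane present → gorine forms (Rx 3).
gorine and marate present → bryine forms (Rx 6).
gorine and marate present → paxide forms (Rx 11).
paxide and bryine present → arcate forms (Rx 4).
arcate present → lioine forms (Rx 10).

Yes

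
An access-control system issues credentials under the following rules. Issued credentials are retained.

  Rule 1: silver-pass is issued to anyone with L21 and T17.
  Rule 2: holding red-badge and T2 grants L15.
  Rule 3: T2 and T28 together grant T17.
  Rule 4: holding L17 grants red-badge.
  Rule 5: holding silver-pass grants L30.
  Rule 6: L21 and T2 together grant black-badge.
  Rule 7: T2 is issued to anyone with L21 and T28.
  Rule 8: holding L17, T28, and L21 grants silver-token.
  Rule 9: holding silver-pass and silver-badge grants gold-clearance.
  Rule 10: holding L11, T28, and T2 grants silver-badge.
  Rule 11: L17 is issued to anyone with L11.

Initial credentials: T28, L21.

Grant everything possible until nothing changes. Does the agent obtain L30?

Holding L21 and T28 grants T2 (Rule 7).
Holding T2 and T28 grants T17 (Rule 3).
Holding L21 and T17 grants silver-pass (Rule 1).
Holding silver-pass grants L30 (Rule 5).

Yes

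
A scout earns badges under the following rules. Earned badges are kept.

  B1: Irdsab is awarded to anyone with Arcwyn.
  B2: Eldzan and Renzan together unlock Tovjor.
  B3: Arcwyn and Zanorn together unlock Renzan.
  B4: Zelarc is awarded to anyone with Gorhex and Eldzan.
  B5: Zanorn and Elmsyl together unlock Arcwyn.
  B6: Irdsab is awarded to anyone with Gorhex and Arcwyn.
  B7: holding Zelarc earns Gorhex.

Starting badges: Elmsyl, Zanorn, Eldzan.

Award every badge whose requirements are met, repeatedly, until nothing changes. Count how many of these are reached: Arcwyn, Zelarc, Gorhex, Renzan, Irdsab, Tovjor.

With Zanorn and Elmsyl, Arcwyn is earned (B5).
With Arcwyn, Irdsab is earned (B1).
With Arcwyn and Zanorn, Renzan is earned (B3).
With Eldzan and Renzan, Tovjor is earned (B2).
Arcwyn: reached.
Zelarc would need Gorhex and Eldzan (B4), but Gorhex is never earned.
Gorhex would need Zelarc (B7), but Zelarc is never earned.
Renzan: reached.
Irdsab: reached.
Tovjor: reached.
Reached: Arcwyn, Renzan, Irdsab, and Tovjor — 4 of the 6.

4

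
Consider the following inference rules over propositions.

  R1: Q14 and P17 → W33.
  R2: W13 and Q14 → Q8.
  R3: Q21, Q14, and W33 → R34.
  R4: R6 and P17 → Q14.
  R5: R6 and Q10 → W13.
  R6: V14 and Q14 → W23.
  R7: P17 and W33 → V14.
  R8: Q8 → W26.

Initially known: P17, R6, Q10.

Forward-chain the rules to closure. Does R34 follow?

No

R34 would need Q21, Q14, and W33 (R3), but Q21 is never established.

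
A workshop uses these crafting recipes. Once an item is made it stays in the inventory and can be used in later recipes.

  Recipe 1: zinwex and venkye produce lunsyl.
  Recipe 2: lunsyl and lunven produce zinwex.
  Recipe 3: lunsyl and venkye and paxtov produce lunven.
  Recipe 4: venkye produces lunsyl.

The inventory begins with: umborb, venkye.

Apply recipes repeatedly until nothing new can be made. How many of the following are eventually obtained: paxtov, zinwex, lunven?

0

No rule produces paxtov, and it is not given.
zinwex would need lunsyl and lunven (Recipe 2), but lunven is never obtained.
lunven would need lunsyl, venkye, and paxtov (Recipe 3), but paxtov is never obtained.
None of the 3 are reached.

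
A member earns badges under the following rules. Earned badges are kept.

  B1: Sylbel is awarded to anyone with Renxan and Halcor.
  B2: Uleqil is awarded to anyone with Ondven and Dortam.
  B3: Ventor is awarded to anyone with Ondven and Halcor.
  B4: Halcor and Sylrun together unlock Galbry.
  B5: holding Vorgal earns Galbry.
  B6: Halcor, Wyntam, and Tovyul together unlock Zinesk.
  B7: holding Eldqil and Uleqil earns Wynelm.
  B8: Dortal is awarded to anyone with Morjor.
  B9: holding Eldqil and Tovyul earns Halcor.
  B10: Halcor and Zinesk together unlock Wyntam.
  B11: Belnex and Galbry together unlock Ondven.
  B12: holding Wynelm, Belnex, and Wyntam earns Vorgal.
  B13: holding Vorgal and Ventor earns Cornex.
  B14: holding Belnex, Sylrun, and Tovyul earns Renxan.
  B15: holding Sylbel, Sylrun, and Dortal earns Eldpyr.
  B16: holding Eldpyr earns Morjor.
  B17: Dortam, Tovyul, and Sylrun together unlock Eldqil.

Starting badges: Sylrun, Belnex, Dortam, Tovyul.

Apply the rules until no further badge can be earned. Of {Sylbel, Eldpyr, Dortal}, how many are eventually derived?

With Dortam, Tovyul, and Sylrun, Eldqil is earned (B17).
With Belnex, Sylrun, and Tovyul, Renxan is earned (B14).
With Eldqil and Tovyul, Halcor is earned (B9).
With Renxan and Halcor, Sylbel is earned (B1).
Sylbel: reached.
Eldpyr would need Sylbel, Sylrun, and Dortal (B15), but Dortal is never earned.
Dortal would need Morjor (B8), but Morjor is never earned.
Reached: Sylbel — 1 of the 3.

1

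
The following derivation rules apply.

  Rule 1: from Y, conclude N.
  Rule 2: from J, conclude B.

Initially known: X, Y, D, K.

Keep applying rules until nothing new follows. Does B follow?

B would need J (Rule 2), but J is never established.

No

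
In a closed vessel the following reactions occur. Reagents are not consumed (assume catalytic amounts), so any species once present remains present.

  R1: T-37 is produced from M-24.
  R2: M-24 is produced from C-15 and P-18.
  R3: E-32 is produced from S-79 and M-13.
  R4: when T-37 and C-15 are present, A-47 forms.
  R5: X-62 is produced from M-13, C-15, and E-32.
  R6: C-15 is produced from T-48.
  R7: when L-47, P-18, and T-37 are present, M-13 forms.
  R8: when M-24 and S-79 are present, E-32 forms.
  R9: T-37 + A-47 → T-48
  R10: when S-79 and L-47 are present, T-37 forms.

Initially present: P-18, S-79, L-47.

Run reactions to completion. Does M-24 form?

No

M-24 would need C-15 and P-18 (R2), but C-15 never forms.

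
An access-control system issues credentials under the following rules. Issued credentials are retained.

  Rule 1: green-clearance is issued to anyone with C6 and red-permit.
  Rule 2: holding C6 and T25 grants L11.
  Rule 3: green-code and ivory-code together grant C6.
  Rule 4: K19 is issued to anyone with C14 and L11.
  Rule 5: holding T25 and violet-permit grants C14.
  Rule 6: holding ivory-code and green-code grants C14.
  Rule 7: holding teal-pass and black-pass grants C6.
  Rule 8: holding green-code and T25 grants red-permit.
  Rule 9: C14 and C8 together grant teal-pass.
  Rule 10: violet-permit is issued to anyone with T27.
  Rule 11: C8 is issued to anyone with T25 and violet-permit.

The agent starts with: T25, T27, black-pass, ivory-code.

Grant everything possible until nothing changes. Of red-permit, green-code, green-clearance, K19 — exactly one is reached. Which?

Holding T27 grants violet-permit (Rule 10).
Holding T25 and violet-permit grants C14 (Rule 5).
Holding T25 and violet-permit grants C8 (Rule 11).
Holding C14 and C8 grants teal-pass (Rule 9).
Holding teal-pass and black-pass grants C6 (Rule 7).
Holding C6 and T25 grants L11 (Rule 2).
Holding C14 and L11 grants K19 (Rule 4).
No rule produces green-code, and it is not given. red-permit would need green-code and T25 (Rule 8), but green-code is never granted. green-clearance would need C6 and red-permit (Rule 1), but red-permit is never granted.

K19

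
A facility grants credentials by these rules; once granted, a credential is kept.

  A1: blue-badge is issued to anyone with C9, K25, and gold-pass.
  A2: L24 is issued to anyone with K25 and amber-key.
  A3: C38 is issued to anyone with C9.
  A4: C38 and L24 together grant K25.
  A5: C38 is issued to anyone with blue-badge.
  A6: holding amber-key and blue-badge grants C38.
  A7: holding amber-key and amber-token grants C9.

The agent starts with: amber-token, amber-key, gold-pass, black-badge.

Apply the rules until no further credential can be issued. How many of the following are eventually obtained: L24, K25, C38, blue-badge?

1

Holding amber-key and amber-token grants C9 (A7).
Holding C9 grants C38 (A3).
L24 would need K25 and amber-key (A2), but K25 is never granted.
K25 would need C38 and L24 (A4), but L24 is never granted.
C38: reached.
blue-badge would need C9, K25, and gold-pass (A1), but K25 is never granted.
Reached: C38 — 1 of the 4.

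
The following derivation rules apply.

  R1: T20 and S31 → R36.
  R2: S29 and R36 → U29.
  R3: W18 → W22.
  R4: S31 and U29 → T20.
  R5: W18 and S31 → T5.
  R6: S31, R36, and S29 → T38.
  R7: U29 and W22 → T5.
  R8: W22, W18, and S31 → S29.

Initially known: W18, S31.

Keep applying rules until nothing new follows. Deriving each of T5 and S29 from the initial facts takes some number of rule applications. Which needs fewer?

T5: From W18 and S31, R5 gives T5. [1 rule application]
S29: From W18, R3 gives W22. From W22, W18, and S31, R8 gives S29. [2 rule applications]
T5 needs fewer.

T5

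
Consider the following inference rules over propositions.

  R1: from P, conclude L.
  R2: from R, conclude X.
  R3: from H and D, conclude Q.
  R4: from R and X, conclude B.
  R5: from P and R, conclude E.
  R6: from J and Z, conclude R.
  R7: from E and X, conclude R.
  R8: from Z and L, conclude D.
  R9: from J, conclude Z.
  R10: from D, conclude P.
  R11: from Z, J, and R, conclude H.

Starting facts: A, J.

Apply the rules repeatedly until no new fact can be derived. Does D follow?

D would need Z and L (R8), but L is never established.

No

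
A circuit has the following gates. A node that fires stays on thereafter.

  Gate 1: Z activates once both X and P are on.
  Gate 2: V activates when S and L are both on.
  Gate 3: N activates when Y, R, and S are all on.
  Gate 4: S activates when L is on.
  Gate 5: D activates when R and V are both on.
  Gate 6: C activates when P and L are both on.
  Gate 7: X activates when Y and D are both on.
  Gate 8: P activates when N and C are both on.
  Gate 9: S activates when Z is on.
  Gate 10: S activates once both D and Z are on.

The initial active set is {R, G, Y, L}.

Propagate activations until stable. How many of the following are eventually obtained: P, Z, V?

1

L is on, so S activates (Gate 4).
Gate 2: S and L on → V on.
P would need N and C (Gate 8), but C never turns on.
Z would need X and P (Gate 1), but P never turns on.
V: reached.
Reached: V — 1 of the 3.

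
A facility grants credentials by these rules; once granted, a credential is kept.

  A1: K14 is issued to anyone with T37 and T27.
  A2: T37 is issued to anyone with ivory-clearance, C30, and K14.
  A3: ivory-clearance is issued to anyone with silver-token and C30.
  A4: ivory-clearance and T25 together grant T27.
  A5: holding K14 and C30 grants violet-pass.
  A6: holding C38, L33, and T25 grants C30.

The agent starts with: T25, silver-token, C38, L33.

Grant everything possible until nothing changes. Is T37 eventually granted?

T37 would need ivory-clearance, C30, and K14 (A2), but K14 is never granted.

No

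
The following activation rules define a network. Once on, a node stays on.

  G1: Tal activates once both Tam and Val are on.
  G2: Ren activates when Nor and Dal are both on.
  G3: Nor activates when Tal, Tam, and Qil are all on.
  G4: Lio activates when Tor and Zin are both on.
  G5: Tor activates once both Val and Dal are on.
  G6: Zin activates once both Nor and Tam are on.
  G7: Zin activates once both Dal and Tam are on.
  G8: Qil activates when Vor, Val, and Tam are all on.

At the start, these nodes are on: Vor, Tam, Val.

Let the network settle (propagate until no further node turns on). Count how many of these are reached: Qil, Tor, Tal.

2

Vor, Val, and Tam are on, so Qil activates (G8).
Tam and Val are on, so Tal activates (G1).
Qil: reached.
Tor would need Val and Dal (G5), but Dal never turns on.
Tal: reached.
Reached: Qil and Tal — 2 of the 3.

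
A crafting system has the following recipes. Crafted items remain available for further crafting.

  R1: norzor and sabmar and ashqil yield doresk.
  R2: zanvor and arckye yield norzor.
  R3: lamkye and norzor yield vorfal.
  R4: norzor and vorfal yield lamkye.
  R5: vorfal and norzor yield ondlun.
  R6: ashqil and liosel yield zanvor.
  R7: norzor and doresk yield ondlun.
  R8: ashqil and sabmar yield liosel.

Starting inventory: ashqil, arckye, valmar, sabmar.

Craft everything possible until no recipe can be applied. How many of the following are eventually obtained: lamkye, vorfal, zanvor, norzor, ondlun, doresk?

4

Using R8, ashqil and sabmar make liosel.
Using R6, ashqil and liosel make zanvor.
Using R2, zanvor and arckye make norzor.
norzor and sabmar and ashqil → doresk (R1).
norzor and doresk → ondlun (R7).
lamkye would need norzor and vorfal (R4), but vorfal is never obtained.
vorfal would need lamkye and norzor (R3), but lamkye is never obtained.
zanvor: reached.
norzor: reached.
ondlun: reached.
doresk: reached.
Reached: zanvor, norzor, ondlun, and doresk — 4 of the 6.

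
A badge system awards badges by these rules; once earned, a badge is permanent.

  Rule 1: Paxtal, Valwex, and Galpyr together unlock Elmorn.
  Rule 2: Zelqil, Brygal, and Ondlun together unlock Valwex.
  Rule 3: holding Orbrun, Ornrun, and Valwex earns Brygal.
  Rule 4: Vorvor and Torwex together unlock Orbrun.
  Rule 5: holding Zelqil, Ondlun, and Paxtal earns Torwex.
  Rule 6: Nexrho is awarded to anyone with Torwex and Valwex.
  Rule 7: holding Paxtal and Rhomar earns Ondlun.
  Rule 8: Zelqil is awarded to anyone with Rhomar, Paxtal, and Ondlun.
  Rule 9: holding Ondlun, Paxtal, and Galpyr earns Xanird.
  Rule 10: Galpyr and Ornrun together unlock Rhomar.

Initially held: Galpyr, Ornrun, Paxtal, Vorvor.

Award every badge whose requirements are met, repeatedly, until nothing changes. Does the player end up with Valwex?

No

Valwex would need Zelqil, Brygal, and Ondlun (Rule 2), but Brygal is never earned.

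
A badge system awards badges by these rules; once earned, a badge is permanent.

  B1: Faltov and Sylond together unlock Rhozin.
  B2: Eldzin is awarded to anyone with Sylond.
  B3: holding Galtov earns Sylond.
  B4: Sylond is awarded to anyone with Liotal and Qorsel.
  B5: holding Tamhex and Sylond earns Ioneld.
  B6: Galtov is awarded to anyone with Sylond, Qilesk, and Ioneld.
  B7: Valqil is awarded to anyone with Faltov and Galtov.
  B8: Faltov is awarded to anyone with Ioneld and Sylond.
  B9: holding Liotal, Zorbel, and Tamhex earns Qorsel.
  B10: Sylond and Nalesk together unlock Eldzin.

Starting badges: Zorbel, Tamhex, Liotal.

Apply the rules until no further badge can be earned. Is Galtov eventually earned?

No

Galtov would need Sylond, Qilesk, and Ioneld (B6), but Qilesk is never earned.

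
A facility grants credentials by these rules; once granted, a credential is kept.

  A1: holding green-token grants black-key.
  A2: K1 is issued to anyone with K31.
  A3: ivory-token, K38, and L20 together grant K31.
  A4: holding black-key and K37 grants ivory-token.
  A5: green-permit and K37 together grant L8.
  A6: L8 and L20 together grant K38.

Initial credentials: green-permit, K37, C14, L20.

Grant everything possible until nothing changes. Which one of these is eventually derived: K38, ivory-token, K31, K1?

K38

Holding green-permit and K37 grants L8 (A5).
Holding L8 and L20 grants K38 (A6).
K31 would need ivory-token, K38, and L20 (A3), but ivory-token is never granted. K1 would need K31 (A2), but K31 is never granted. ivory-token would need black-key and K37 (A4), but black-key is never granted.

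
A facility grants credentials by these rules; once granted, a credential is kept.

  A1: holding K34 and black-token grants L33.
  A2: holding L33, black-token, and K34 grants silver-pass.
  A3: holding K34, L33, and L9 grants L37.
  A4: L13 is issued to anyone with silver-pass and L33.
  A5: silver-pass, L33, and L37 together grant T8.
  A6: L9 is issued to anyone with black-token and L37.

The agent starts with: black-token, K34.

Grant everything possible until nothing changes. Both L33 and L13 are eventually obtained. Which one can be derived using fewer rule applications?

L33: Holding K34 and black-token grants L33 (A1). [1 rule application]
L13: Holding K34 and black-token grants L33 (A1). Holding L33, black-token, and K34 grants silver-pass (A2). Holding silver-pass and L33 grants L13 (A4). [3 rule applications]
L33 needs fewer.

L33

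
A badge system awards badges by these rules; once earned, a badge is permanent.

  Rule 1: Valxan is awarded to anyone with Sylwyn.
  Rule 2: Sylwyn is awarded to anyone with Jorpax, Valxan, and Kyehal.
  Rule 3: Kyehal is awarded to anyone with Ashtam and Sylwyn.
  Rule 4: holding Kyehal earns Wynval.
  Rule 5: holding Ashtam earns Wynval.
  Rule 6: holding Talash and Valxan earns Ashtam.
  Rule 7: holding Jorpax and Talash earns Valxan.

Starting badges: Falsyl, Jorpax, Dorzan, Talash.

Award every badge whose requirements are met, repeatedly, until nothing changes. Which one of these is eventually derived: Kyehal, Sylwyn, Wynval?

With Jorpax and Talash, Valxan is earned (Rule 7).
With Talash and Valxan, Ashtam is earned (Rule 6).
With Ashtam, Wynval is earned (Rule 5).
Sylwyn would need Jorpax, Valxan, and Kyehal (Rule 2), but Kyehal is never earned. Kyehal would need Ashtam and Sylwyn (Rule 3), but Sylwyn is never earned.

Wynval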